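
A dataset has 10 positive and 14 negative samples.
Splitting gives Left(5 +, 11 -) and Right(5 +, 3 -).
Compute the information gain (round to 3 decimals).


H(parent) = 0.9799. H(left) = 0.8960, H(right) = 0.9544. Weighted = (16/24)*0.8960 + (8/24)*0.9544 = 0.9155. IG = 0.9799 - 0.9155 = 0.0644, which rounds to 0.064.

0.064


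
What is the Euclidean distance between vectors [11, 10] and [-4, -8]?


d = sqrt(sum of squared differences). (11--4)^2=225, (10--8)^2=324. Sum = 549.

sqrt(549)


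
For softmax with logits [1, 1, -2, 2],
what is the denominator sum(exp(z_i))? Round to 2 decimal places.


Denom = e^1=2.7183 + e^1=2.7183 + e^-2=0.1353 + e^2=7.3891. Sum = 12.9610, which rounds to 12.96.

12.96


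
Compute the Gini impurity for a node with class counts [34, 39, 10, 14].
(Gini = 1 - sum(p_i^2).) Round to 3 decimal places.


Total = 97. Proportions: 34/97, 39/97, 10/97, 14/97. sum(p_i^2) = 0.3160. Gini = 1 - 0.3160 = 0.6840, which rounds to 0.684.

0.684


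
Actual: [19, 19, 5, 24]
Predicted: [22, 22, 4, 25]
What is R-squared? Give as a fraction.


Mean(y) = 67/4. SS_res = 20. SS_tot = 803/4. R^2 = 1 - 20/(803/4) = 723/803.

723/803


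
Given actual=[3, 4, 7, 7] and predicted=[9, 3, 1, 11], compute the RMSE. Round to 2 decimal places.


MSE = 22.2500. RMSE = sqrt(22.2500) = 4.72.

4.72


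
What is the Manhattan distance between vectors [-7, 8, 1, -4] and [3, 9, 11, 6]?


d = sum of absolute differences: |-7-3|=10 + |8-9|=1 + |1-11|=10 + |-4-6|=10 = 31.

31


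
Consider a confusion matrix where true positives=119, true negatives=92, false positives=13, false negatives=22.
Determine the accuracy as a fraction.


Accuracy = (TP + TN) / (TP + TN + FP + FN) = (119 + 92) / 246 = 211/246.

211/246


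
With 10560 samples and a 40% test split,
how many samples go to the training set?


Test set = 10560 * 40% = 4224. Training set = 10560 - 4224 = 6336.

6336


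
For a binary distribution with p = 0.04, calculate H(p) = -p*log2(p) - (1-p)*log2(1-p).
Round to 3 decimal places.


H = -0.04*log2(0.04) - 0.96*log2(0.96) = 0.242.

0.242


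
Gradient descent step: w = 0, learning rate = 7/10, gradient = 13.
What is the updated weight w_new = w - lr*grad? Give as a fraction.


w_new = 0 - 7/10 * 13 = 0 - 91/10 = -91/10.

-91/10


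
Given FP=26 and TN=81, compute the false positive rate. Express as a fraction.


FPR = FP / (FP + TN) = 26 / 107 = 26/107.

26/107


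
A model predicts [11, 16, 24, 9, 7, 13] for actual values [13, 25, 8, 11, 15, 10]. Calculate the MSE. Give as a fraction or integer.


MSE = (1/6) * ((13-11)^2=4 + (25-16)^2=81 + (8-24)^2=256 + (11-9)^2=4 + (15-7)^2=64 + (10-13)^2=9). Sum = 418. MSE = 209/3.

209/3


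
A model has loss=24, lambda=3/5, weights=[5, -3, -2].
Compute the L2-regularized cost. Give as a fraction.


L2 sq norm = sum(w^2) = 38. J = 24 + 3/5 * 38 = 234/5.

234/5


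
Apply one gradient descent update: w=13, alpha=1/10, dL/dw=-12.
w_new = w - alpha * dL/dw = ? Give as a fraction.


w_new = 13 - 1/10 * -12 = 13 - -6/5 = 71/5.

71/5


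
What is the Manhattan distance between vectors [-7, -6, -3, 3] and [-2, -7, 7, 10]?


d = sum of absolute differences: |-7--2|=5 + |-6--7|=1 + |-3-7|=10 + |3-10|=7 = 23.

23


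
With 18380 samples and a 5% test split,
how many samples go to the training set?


Test set = 18380 * 5% = 919. Training set = 18380 - 919 = 17461.

17461


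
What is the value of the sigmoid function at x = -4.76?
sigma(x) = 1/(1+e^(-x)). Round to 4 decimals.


sigma(-4.76) = 1/(1+e^(4.76)) = 1/(1+116.745926) = 1/117.745926 = 0.0085.

0.0085


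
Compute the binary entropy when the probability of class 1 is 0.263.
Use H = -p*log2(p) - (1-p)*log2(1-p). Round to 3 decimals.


H = -0.263*log2(0.263) - 0.737*log2(0.737) = 0.831.

0.831


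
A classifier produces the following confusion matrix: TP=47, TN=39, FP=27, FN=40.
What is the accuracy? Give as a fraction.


Accuracy = (TP + TN) / (TP + TN + FP + FN) = (47 + 39) / 153 = 86/153.

86/153


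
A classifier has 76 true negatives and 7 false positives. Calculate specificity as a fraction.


Specificity = TN / (TN + FP) = 76 / 83 = 76/83.

76/83


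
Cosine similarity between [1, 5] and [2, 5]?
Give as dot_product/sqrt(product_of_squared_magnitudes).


dot = 27. |a|^2 = 26, |b|^2 = 29. cos = 27/sqrt(754).

27/sqrt(754)


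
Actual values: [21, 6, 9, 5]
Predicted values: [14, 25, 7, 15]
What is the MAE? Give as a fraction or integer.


MAE = (1/4) * (|21-14|=7 + |6-25|=19 + |9-7|=2 + |5-15|=10). Sum = 38. MAE = 19/2.

19/2


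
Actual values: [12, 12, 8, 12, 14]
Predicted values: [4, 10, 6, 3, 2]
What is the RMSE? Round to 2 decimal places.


MSE = 59.4000. RMSE = sqrt(59.4000) = 7.71.

7.71


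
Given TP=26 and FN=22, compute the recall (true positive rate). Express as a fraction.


Recall = TP / (TP + FN) = 26 / 48 = 13/24.

13/24


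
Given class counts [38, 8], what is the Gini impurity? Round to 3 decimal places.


Total = 46. Proportions: 38/46, 8/46. sum(p_i^2) = 0.7127. Gini = 1 - 0.7127 = 0.2873, which rounds to 0.287.

0.287


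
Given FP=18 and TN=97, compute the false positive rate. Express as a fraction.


FPR = FP / (FP + TN) = 18 / 115 = 18/115.

18/115


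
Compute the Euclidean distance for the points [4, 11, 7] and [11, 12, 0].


d = sqrt(sum of squared differences). (4-11)^2=49, (11-12)^2=1, (7-0)^2=49. Sum = 99.

sqrt(99)


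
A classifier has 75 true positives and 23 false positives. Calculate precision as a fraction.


Precision = TP / (TP + FP) = 75 / 98 = 75/98.

75/98


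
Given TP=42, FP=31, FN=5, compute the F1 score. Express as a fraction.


Precision = 42/73 = 42/73. Recall = 42/47 = 42/47. F1 = 2*P*R/(P+R) = 7/10.

7/10


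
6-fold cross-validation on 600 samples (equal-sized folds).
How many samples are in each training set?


Each validation fold has 600/6 = 100 samples. Training set = 600 - 100 = 500.

500


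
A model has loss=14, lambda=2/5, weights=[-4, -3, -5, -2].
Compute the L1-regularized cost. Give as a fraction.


L1 norm = sum(|w|) = 14. J = 14 + 2/5 * 14 = 98/5.

98/5


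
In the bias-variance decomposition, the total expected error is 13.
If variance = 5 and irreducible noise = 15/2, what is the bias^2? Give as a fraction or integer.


Total error = bias^2 + variance + irreducible noise. So bias^2 = 13 - 5 - 15/2 = 1/2.

1/2


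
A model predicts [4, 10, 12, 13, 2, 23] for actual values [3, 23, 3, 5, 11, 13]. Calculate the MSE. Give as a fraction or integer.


MSE = (1/6) * ((3-4)^2=1 + (23-10)^2=169 + (3-12)^2=81 + (5-13)^2=64 + (11-2)^2=81 + (13-23)^2=100). Sum = 496. MSE = 248/3.

248/3


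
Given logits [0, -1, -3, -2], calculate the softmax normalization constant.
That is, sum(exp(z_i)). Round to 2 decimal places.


Denom = e^0=1.0000 + e^-1=0.3679 + e^-3=0.0498 + e^-2=0.1353. Sum = 1.5530, which rounds to 1.55.

1.55


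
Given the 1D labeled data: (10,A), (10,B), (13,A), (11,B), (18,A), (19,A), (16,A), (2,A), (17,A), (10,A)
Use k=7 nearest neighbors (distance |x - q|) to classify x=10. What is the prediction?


Distances: |10-10|=0, |10-10|=0, |13-10|=3, |11-10|=1, |18-10|=8, |19-10|=9, |16-10|=6, |2-10|=8, |17-10|=7, |10-10|=0. 7 nearest: (10,A), (10,A), (10,B), (11,B), (13,A), (16,A), (17,A). Counts: {'A': 5, 'B': 2}. Majority class: A.

A


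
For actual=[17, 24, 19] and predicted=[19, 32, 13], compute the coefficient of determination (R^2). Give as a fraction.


Mean(y) = 20. SS_res = 104. SS_tot = 26. R^2 = 1 - 104/(26) = -3.

-3


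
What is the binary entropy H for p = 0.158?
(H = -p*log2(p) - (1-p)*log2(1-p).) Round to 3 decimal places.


H = -0.158*log2(0.158) - 0.842*log2(0.842) = 0.630.

0.630


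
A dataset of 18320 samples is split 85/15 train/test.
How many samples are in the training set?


Test set = 18320 * 15% = 2748. Training set = 18320 - 2748 = 15572.

15572


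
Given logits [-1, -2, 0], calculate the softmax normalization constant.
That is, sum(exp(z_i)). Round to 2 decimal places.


Denom = e^-1=0.3679 + e^-2=0.1353 + e^0=1.0000. Sum = 1.5032, which rounds to 1.50.

1.50


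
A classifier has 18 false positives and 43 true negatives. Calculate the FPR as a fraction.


FPR = FP / (FP + TN) = 18 / 61 = 18/61.

18/61


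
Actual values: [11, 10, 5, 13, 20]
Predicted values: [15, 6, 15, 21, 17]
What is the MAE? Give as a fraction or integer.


MAE = (1/5) * (|11-15|=4 + |10-6|=4 + |5-15|=10 + |13-21|=8 + |20-17|=3). Sum = 29. MAE = 29/5.

29/5


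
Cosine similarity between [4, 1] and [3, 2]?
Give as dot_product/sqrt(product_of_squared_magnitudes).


dot = 14. |a|^2 = 17, |b|^2 = 13. cos = 14/sqrt(221).

14/sqrt(221)


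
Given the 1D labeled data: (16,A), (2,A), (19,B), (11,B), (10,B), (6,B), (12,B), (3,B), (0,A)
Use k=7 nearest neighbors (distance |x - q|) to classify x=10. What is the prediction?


Distances: |16-10|=6, |2-10|=8, |19-10|=9, |11-10|=1, |10-10|=0, |6-10|=4, |12-10|=2, |3-10|=7, |0-10|=10. 7 nearest: (10,B), (11,B), (12,B), (6,B), (16,A), (3,B), (2,A). Counts: {'B': 5, 'A': 2}. Majority class: B.

B


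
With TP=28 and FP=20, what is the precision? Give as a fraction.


Precision = TP / (TP + FP) = 28 / 48 = 7/12.

7/12


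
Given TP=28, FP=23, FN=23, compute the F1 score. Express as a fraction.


Precision = 28/51 = 28/51. Recall = 28/51 = 28/51. F1 = 2*P*R/(P+R) = 28/51.

28/51


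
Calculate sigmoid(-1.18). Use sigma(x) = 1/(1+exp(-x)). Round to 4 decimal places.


sigma(-1.18) = 1/(1+e^(1.18)) = 1/(1+3.254374) = 1/4.254374 = 0.2351.

0.2351


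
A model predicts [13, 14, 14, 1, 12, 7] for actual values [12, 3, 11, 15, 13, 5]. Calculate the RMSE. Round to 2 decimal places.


MSE = 55.3333. RMSE = sqrt(55.3333) = 7.44.

7.44


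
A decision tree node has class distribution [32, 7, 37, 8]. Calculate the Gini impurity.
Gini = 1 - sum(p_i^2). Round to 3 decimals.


Total = 84. Proportions: 32/84, 7/84, 37/84, 8/84. sum(p_i^2) = 0.3552. Gini = 1 - 0.3552 = 0.6448, which rounds to 0.645.

0.645


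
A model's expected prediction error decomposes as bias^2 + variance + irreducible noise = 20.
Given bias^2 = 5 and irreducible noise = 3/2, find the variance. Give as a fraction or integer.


Total error = bias^2 + variance + irreducible noise. So variance = 20 - 5 - 3/2 = 27/2.

27/2


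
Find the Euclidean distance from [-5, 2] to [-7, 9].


d = sqrt(sum of squared differences). (-5--7)^2=4, (2-9)^2=49. Sum = 53.

sqrt(53)


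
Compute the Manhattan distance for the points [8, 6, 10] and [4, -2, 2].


d = sum of absolute differences: |8-4|=4 + |6--2|=8 + |10-2|=8 = 20.

20


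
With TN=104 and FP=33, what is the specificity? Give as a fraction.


Specificity = TN / (TN + FP) = 104 / 137 = 104/137.

104/137


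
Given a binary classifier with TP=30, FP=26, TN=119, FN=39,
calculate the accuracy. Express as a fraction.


Accuracy = (TP + TN) / (TP + TN + FP + FN) = (30 + 119) / 214 = 149/214.

149/214


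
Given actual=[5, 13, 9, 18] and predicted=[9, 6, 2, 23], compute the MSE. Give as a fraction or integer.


MSE = (1/4) * ((5-9)^2=16 + (13-6)^2=49 + (9-2)^2=49 + (18-23)^2=25). Sum = 139. MSE = 139/4.

139/4


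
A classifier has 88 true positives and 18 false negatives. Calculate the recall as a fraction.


Recall = TP / (TP + FN) = 88 / 106 = 44/53.

44/53


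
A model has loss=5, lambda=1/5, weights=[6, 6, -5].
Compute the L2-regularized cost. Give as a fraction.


L2 sq norm = sum(w^2) = 97. J = 5 + 1/5 * 97 = 122/5.

122/5


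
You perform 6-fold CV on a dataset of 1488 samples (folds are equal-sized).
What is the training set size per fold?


Each validation fold has 1488/6 = 248 samples. Training set = 1488 - 248 = 1240.

1240


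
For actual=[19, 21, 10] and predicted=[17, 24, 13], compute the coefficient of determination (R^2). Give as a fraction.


Mean(y) = 50/3. SS_res = 22. SS_tot = 206/3. R^2 = 1 - 22/(206/3) = 70/103.

70/103


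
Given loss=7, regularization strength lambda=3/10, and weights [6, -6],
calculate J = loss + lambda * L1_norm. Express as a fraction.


L1 norm = sum(|w|) = 12. J = 7 + 3/10 * 12 = 53/5.

53/5


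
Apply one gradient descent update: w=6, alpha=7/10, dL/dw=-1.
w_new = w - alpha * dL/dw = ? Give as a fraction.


w_new = 6 - 7/10 * -1 = 6 - -7/10 = 67/10.

67/10


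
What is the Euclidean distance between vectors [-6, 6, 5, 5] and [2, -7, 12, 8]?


d = sqrt(sum of squared differences). (-6-2)^2=64, (6--7)^2=169, (5-12)^2=49, (5-8)^2=9. Sum = 291.

sqrt(291)


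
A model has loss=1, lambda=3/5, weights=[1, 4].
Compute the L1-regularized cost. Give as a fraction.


L1 norm = sum(|w|) = 5. J = 1 + 3/5 * 5 = 4.

4


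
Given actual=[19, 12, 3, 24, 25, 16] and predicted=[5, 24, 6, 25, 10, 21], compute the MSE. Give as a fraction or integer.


MSE = (1/6) * ((19-5)^2=196 + (12-24)^2=144 + (3-6)^2=9 + (24-25)^2=1 + (25-10)^2=225 + (16-21)^2=25). Sum = 600. MSE = 100.

100


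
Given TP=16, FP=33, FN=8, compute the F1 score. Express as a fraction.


Precision = 16/49 = 16/49. Recall = 16/24 = 2/3. F1 = 2*P*R/(P+R) = 32/73.

32/73


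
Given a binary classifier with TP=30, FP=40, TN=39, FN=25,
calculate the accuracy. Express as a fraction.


Accuracy = (TP + TN) / (TP + TN + FP + FN) = (30 + 39) / 134 = 69/134.

69/134


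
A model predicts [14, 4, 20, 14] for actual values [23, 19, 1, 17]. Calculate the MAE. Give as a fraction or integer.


MAE = (1/4) * (|23-14|=9 + |19-4|=15 + |1-20|=19 + |17-14|=3). Sum = 46. MAE = 23/2.

23/2


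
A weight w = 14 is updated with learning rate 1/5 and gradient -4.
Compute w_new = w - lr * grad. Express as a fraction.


w_new = 14 - 1/5 * -4 = 14 - -4/5 = 74/5.

74/5


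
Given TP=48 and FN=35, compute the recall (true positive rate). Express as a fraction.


Recall = TP / (TP + FN) = 48 / 83 = 48/83.

48/83


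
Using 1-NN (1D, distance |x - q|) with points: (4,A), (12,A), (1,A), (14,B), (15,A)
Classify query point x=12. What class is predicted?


Distances: |4-12|=8, |12-12|=0, |1-12|=11, |14-12|=2, |15-12|=3. 1 nearest: (12,A). Counts: {'A': 1}. Majority class: A.

A


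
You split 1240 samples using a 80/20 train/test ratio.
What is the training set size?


Test set = 1240 * 20% = 248. Training set = 1240 - 248 = 992.

992


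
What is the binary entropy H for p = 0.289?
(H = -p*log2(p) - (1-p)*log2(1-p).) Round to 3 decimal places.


H = -0.289*log2(0.289) - 0.711*log2(0.711) = 0.867.

0.867


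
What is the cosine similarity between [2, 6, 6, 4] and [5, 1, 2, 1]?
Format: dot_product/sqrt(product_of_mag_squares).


dot = 32. |a|^2 = 92, |b|^2 = 31. cos = 32/sqrt(2852).

32/sqrt(2852)


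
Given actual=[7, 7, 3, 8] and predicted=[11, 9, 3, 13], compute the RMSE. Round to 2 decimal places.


MSE = 11.2500. RMSE = sqrt(11.2500) = 3.35.

3.35


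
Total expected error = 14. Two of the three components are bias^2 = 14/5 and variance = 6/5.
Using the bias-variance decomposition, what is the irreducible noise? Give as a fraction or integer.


Total error = bias^2 + variance + irreducible noise. So irreducible noise = 14 - 14/5 - 6/5 = 10.

10


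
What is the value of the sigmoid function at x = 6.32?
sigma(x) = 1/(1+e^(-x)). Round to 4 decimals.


sigma(6.32) = 1/(1+e^(-6.32)) = 1/(1+0.001800) = 1/1.001800 = 0.9982.

0.9982


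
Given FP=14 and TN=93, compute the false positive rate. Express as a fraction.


FPR = FP / (FP + TN) = 14 / 107 = 14/107.

14/107


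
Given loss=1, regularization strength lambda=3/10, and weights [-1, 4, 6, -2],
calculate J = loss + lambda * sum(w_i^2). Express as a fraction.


L2 sq norm = sum(w^2) = 57. J = 1 + 3/10 * 57 = 181/10.

181/10


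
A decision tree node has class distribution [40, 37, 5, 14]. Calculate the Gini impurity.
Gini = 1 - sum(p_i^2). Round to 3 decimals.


Total = 96. Proportions: 40/96, 37/96, 5/96, 14/96. sum(p_i^2) = 0.3461. Gini = 1 - 0.3461 = 0.6539, which rounds to 0.654.

0.654


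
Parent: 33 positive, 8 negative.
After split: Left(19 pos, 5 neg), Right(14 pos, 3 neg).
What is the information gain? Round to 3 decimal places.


H(parent) = 0.7121. H(left) = 0.7383, H(right) = 0.6723. Weighted = (24/41)*0.7383 + (17/41)*0.6723 = 0.7109. IG = 0.7121 - 0.7109 = 0.0012, which rounds to 0.001.

0.001


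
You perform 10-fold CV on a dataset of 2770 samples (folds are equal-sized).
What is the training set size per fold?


Each validation fold has 2770/10 = 277 samples. Training set = 2770 - 277 = 2493.

2493


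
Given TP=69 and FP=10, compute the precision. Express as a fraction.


Precision = TP / (TP + FP) = 69 / 79 = 69/79.

69/79


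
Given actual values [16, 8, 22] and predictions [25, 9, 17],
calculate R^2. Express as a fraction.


Mean(y) = 46/3. SS_res = 107. SS_tot = 296/3. R^2 = 1 - 107/(296/3) = -25/296.

-25/296


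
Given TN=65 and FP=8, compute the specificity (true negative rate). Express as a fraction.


Specificity = TN / (TN + FP) = 65 / 73 = 65/73.

65/73


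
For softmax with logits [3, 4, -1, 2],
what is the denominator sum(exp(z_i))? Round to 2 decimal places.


Denom = e^3=20.0855 + e^4=54.5982 + e^-1=0.3679 + e^2=7.3891. Sum = 82.4407, which rounds to 82.44.

82.44


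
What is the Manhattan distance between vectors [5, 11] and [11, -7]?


d = sum of absolute differences: |5-11|=6 + |11--7|=18 = 24.

24


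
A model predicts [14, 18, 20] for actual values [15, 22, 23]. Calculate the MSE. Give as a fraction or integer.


MSE = (1/3) * ((15-14)^2=1 + (22-18)^2=16 + (23-20)^2=9). Sum = 26. MSE = 26/3.

26/3


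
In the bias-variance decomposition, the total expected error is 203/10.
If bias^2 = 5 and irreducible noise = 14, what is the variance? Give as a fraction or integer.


Total error = bias^2 + variance + irreducible noise. So variance = 203/10 - 5 - 14 = 13/10.

13/10


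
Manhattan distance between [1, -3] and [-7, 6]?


d = sum of absolute differences: |1--7|=8 + |-3-6|=9 = 17.

17


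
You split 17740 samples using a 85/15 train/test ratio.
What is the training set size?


Test set = 17740 * 15% = 2661. Training set = 17740 - 2661 = 15079.

15079


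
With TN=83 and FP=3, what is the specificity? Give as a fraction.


Specificity = TN / (TN + FP) = 83 / 86 = 83/86.

83/86


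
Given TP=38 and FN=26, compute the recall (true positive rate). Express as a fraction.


Recall = TP / (TP + FN) = 38 / 64 = 19/32.

19/32


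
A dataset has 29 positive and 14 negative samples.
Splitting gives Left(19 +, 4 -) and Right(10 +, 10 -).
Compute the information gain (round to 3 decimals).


H(parent) = 0.9103. H(left) = 0.6666, H(right) = 1.0000. Weighted = (23/43)*0.6666 + (20/43)*1.0000 = 0.8217. IG = 0.9103 - 0.8217 = 0.0886, which rounds to 0.089.

0.089


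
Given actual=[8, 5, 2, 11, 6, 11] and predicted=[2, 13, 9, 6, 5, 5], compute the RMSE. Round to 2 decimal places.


MSE = 35.1667. RMSE = sqrt(35.1667) = 5.93.

5.93


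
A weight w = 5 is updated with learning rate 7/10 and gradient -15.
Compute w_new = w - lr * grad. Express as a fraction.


w_new = 5 - 7/10 * -15 = 5 - -21/2 = 31/2.

31/2


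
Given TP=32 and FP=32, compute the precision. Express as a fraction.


Precision = TP / (TP + FP) = 32 / 64 = 1/2.

1/2


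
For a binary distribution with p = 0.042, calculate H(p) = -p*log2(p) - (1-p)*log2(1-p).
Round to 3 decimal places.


H = -0.042*log2(0.042) - 0.958*log2(0.958) = 0.251.

0.251


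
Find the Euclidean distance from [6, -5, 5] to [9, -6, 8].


d = sqrt(sum of squared differences). (6-9)^2=9, (-5--6)^2=1, (5-8)^2=9. Sum = 19.

sqrt(19)


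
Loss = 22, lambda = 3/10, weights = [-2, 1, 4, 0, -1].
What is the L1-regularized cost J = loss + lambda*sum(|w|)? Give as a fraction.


L1 norm = sum(|w|) = 8. J = 22 + 3/10 * 8 = 122/5.

122/5


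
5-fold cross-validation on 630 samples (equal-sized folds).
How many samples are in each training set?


Each validation fold has 630/5 = 126 samples. Training set = 630 - 126 = 504.

504


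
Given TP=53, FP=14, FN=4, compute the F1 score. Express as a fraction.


Precision = 53/67 = 53/67. Recall = 53/57 = 53/57. F1 = 2*P*R/(P+R) = 53/62.

53/62


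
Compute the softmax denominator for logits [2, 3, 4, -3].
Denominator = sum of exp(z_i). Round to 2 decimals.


Denom = e^2=7.3891 + e^3=20.0855 + e^4=54.5982 + e^-3=0.0498. Sum = 82.1226, which rounds to 82.12.

82.12


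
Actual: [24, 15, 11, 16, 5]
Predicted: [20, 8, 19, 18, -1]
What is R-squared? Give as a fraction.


Mean(y) = 71/5. SS_res = 169. SS_tot = 974/5. R^2 = 1 - 169/(974/5) = 129/974.

129/974


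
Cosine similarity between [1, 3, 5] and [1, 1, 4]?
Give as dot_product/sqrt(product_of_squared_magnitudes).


dot = 24. |a|^2 = 35, |b|^2 = 18. cos = 24/sqrt(630).

24/sqrt(630)


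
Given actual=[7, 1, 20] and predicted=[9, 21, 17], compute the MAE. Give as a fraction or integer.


MAE = (1/3) * (|7-9|=2 + |1-21|=20 + |20-17|=3). Sum = 25. MAE = 25/3.

25/3


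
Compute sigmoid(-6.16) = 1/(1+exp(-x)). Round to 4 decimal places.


sigma(-6.16) = 1/(1+e^(6.16)) = 1/(1+473.428075) = 1/474.428075 = 0.0021.

0.0021


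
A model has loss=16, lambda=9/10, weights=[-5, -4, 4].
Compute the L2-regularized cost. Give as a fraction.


L2 sq norm = sum(w^2) = 57. J = 16 + 9/10 * 57 = 673/10.

673/10


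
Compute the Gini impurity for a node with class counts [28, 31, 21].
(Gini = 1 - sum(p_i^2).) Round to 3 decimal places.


Total = 80. Proportions: 28/80, 31/80, 21/80. sum(p_i^2) = 0.3416. Gini = 1 - 0.3416 = 0.6584, which rounds to 0.658.

0.658


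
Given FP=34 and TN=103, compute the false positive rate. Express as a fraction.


FPR = FP / (FP + TN) = 34 / 137 = 34/137.

34/137


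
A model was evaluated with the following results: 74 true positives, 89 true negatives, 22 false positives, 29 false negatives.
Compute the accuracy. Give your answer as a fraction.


Accuracy = (TP + TN) / (TP + TN + FP + FN) = (74 + 89) / 214 = 163/214.

163/214


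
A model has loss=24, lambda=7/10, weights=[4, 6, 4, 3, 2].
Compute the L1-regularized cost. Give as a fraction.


L1 norm = sum(|w|) = 19. J = 24 + 7/10 * 19 = 373/10.

373/10


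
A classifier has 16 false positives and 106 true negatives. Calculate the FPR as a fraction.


FPR = FP / (FP + TN) = 16 / 122 = 8/61.

8/61


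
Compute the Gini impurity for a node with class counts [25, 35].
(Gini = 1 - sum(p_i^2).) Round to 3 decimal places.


Total = 60. Proportions: 25/60, 35/60. sum(p_i^2) = 0.5139. Gini = 1 - 0.5139 = 0.4861, which rounds to 0.486.

0.486


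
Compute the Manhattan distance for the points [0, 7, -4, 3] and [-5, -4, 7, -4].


d = sum of absolute differences: |0--5|=5 + |7--4|=11 + |-4-7|=11 + |3--4|=7 = 34.

34


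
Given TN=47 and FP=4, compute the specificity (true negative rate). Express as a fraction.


Specificity = TN / (TN + FP) = 47 / 51 = 47/51.

47/51


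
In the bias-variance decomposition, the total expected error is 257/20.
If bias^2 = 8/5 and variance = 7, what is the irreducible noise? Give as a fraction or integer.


Total error = bias^2 + variance + irreducible noise. So irreducible noise = 257/20 - 8/5 - 7 = 17/4.

17/4


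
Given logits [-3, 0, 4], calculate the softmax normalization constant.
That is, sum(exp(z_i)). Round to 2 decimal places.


Denom = e^-3=0.0498 + e^0=1.0000 + e^4=54.5982. Sum = 55.6480, which rounds to 55.65.

55.65


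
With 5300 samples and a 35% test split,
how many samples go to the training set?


Test set = 5300 * 35% = 1855. Training set = 5300 - 1855 = 3445.

3445


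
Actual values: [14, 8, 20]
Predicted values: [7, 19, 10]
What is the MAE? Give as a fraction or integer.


MAE = (1/3) * (|14-7|=7 + |8-19|=11 + |20-10|=10). Sum = 28. MAE = 28/3.

28/3


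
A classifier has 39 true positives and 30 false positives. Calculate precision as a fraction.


Precision = TP / (TP + FP) = 39 / 69 = 13/23.

13/23


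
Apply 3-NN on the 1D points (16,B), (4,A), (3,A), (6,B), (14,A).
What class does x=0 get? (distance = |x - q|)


Distances: |16-0|=16, |4-0|=4, |3-0|=3, |6-0|=6, |14-0|=14. 3 nearest: (3,A), (4,A), (6,B). Counts: {'A': 2, 'B': 1}. Majority class: A.

A


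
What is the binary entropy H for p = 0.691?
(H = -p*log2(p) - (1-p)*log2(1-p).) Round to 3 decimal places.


H = -0.691*log2(0.691) - 0.309*log2(0.309) = 0.892.

0.892


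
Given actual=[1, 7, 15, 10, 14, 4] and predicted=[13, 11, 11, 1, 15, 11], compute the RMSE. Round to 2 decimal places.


MSE = 51.1667. RMSE = sqrt(51.1667) = 7.15.

7.15


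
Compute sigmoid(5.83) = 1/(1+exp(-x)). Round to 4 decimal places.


sigma(5.83) = 1/(1+e^(-5.83)) = 1/(1+0.002938) = 1/1.002938 = 0.9971.

0.9971


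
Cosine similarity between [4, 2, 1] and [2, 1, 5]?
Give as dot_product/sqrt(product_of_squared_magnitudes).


dot = 15. |a|^2 = 21, |b|^2 = 30. cos = 15/sqrt(630).

15/sqrt(630)


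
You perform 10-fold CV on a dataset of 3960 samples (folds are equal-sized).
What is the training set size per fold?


Each validation fold has 3960/10 = 396 samples. Training set = 3960 - 396 = 3564.

3564


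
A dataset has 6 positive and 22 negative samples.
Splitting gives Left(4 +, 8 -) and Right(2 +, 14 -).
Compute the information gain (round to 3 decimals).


H(parent) = 0.7496. H(left) = 0.9183, H(right) = 0.5436. Weighted = (12/28)*0.9183 + (16/28)*0.5436 = 0.7042. IG = 0.7496 - 0.7042 = 0.0454, which rounds to 0.045.

0.045


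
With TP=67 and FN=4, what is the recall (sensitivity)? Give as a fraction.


Recall = TP / (TP + FN) = 67 / 71 = 67/71.

67/71


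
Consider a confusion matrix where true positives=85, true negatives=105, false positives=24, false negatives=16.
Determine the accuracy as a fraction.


Accuracy = (TP + TN) / (TP + TN + FP + FN) = (85 + 105) / 230 = 19/23.

19/23


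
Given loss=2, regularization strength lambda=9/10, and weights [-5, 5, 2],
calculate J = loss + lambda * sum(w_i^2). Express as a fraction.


L2 sq norm = sum(w^2) = 54. J = 2 + 9/10 * 54 = 253/5.

253/5


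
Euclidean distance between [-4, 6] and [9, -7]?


d = sqrt(sum of squared differences). (-4-9)^2=169, (6--7)^2=169. Sum = 338.

sqrt(338)


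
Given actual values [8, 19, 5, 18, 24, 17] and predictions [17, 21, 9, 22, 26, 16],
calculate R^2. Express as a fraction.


Mean(y) = 91/6. SS_res = 122. SS_tot = 1553/6. R^2 = 1 - 122/(1553/6) = 821/1553.

821/1553


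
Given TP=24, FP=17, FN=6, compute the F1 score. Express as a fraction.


Precision = 24/41 = 24/41. Recall = 24/30 = 4/5. F1 = 2*P*R/(P+R) = 48/71.

48/71


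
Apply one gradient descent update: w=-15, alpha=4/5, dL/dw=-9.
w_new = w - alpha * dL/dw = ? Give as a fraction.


w_new = -15 - 4/5 * -9 = -15 - -36/5 = -39/5.

-39/5


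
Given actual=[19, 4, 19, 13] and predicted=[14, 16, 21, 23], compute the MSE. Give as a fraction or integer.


MSE = (1/4) * ((19-14)^2=25 + (4-16)^2=144 + (19-21)^2=4 + (13-23)^2=100). Sum = 273. MSE = 273/4.

273/4


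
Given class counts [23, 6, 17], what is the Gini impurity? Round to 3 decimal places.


Total = 46. Proportions: 23/46, 6/46, 17/46. sum(p_i^2) = 0.4036. Gini = 1 - 0.4036 = 0.5964, which rounds to 0.596.

0.596


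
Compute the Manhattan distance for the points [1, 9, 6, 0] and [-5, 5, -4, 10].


d = sum of absolute differences: |1--5|=6 + |9-5|=4 + |6--4|=10 + |0-10|=10 = 30.

30


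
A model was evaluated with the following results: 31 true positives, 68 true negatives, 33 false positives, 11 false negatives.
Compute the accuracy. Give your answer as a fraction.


Accuracy = (TP + TN) / (TP + TN + FP + FN) = (31 + 68) / 143 = 9/13.

9/13


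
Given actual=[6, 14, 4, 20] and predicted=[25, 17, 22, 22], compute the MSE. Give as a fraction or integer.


MSE = (1/4) * ((6-25)^2=361 + (14-17)^2=9 + (4-22)^2=324 + (20-22)^2=4). Sum = 698. MSE = 349/2.

349/2


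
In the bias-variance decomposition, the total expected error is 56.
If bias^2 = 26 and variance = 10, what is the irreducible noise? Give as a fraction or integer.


Total error = bias^2 + variance + irreducible noise. So irreducible noise = 56 - 26 - 10 = 20.

20


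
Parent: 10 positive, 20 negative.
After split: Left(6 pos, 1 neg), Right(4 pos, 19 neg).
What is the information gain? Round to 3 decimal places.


H(parent) = 0.9183. H(left) = 0.5917, H(right) = 0.6666. Weighted = (7/30)*0.5917 + (23/30)*0.6666 = 0.6491. IG = 0.9183 - 0.6491 = 0.2692, which rounds to 0.269.

0.269


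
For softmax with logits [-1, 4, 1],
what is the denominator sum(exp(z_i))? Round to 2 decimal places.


Denom = e^-1=0.3679 + e^4=54.5982 + e^1=2.7183. Sum = 57.6844, which rounds to 57.68.

57.68


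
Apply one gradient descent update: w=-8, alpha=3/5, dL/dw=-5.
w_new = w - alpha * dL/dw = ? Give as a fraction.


w_new = -8 - 3/5 * -5 = -8 - -3 = -5.

-5


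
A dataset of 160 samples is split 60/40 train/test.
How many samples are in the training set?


Test set = 160 * 40% = 64. Training set = 160 - 64 = 96.

96


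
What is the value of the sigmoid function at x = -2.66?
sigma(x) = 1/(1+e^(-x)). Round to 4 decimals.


sigma(-2.66) = 1/(1+e^(2.66)) = 1/(1+14.296289) = 1/15.296289 = 0.0654.

0.0654


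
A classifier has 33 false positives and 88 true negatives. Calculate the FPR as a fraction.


FPR = FP / (FP + TN) = 33 / 121 = 3/11.

3/11


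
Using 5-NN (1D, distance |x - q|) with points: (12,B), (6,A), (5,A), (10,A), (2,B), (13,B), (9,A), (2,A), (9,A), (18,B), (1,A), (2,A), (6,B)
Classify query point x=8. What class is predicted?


Distances: |12-8|=4, |6-8|=2, |5-8|=3, |10-8|=2, |2-8|=6, |13-8|=5, |9-8|=1, |2-8|=6, |9-8|=1, |18-8|=10, |1-8|=7, |2-8|=6, |6-8|=2. 5 nearest: (9,A), (9,A), (6,A), (10,A), (6,B). Counts: {'A': 4, 'B': 1}. Majority class: A.

A


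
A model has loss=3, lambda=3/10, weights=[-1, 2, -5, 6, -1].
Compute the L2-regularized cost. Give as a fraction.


L2 sq norm = sum(w^2) = 67. J = 3 + 3/10 * 67 = 231/10.

231/10


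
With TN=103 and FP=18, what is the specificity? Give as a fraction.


Specificity = TN / (TN + FP) = 103 / 121 = 103/121.

103/121


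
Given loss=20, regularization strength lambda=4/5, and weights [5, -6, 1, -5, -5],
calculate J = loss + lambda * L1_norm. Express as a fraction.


L1 norm = sum(|w|) = 22. J = 20 + 4/5 * 22 = 188/5.

188/5


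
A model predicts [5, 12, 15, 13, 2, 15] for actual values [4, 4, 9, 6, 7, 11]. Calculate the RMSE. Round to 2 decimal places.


MSE = 31.8333. RMSE = sqrt(31.8333) = 5.64.

5.64


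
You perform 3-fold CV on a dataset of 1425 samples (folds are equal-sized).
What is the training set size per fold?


Each validation fold has 1425/3 = 475 samples. Training set = 1425 - 475 = 950.

950


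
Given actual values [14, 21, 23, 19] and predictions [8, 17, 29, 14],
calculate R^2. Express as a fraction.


Mean(y) = 77/4. SS_res = 113. SS_tot = 179/4. R^2 = 1 - 113/(179/4) = -273/179.

-273/179


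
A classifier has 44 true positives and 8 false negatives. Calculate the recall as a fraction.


Recall = TP / (TP + FN) = 44 / 52 = 11/13.

11/13


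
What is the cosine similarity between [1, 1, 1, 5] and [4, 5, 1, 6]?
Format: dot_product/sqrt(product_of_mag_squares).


dot = 40. |a|^2 = 28, |b|^2 = 78. cos = 40/sqrt(2184).

40/sqrt(2184)


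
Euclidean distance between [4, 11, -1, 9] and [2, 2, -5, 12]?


d = sqrt(sum of squared differences). (4-2)^2=4, (11-2)^2=81, (-1--5)^2=16, (9-12)^2=9. Sum = 110.

sqrt(110)


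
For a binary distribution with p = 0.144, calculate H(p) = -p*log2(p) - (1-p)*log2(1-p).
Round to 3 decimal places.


H = -0.144*log2(0.144) - 0.856*log2(0.856) = 0.595.

0.595


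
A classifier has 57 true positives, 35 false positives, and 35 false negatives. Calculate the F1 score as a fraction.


Precision = 57/92 = 57/92. Recall = 57/92 = 57/92. F1 = 2*P*R/(P+R) = 57/92.

57/92


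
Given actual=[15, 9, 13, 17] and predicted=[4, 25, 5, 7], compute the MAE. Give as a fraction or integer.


MAE = (1/4) * (|15-4|=11 + |9-25|=16 + |13-5|=8 + |17-7|=10). Sum = 45. MAE = 45/4.

45/4


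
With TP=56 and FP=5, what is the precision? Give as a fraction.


Precision = TP / (TP + FP) = 56 / 61 = 56/61.

56/61


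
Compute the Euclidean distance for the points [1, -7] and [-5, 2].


d = sqrt(sum of squared differences). (1--5)^2=36, (-7-2)^2=81. Sum = 117.

sqrt(117)


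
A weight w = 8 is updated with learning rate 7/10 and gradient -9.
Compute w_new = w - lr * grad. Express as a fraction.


w_new = 8 - 7/10 * -9 = 8 - -63/10 = 143/10.

143/10


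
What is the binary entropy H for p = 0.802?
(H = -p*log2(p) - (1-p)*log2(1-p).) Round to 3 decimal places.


H = -0.802*log2(0.802) - 0.198*log2(0.198) = 0.718.

0.718


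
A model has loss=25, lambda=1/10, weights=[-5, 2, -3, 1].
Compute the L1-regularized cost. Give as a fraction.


L1 norm = sum(|w|) = 11. J = 25 + 1/10 * 11 = 261/10.

261/10


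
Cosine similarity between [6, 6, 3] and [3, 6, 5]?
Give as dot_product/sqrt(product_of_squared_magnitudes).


dot = 69. |a|^2 = 81, |b|^2 = 70. cos = 69/sqrt(5670).

69/sqrt(5670)


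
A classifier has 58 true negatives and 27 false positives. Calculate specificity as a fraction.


Specificity = TN / (TN + FP) = 58 / 85 = 58/85.

58/85


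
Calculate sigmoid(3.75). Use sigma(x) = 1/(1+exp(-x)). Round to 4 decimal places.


sigma(3.75) = 1/(1+e^(-3.75)) = 1/(1+0.023518) = 1/1.023518 = 0.9770.

0.9770


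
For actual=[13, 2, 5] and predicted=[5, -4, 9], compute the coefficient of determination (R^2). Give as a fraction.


Mean(y) = 20/3. SS_res = 116. SS_tot = 194/3. R^2 = 1 - 116/(194/3) = -77/97.

-77/97


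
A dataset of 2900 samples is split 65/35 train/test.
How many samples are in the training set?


Test set = 2900 * 35% = 1015. Training set = 2900 - 1015 = 1885.

1885


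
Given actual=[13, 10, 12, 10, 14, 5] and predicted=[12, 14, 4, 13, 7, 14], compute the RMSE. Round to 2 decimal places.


MSE = 36.6667. RMSE = sqrt(36.6667) = 6.06.

6.06


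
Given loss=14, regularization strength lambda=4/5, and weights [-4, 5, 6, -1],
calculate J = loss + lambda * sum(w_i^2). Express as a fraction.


L2 sq norm = sum(w^2) = 78. J = 14 + 4/5 * 78 = 382/5.

382/5


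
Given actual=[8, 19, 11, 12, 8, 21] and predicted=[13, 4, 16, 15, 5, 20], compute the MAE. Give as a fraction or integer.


MAE = (1/6) * (|8-13|=5 + |19-4|=15 + |11-16|=5 + |12-15|=3 + |8-5|=3 + |21-20|=1). Sum = 32. MAE = 16/3.

16/3


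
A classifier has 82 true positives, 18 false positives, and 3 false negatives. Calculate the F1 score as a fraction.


Precision = 82/100 = 41/50. Recall = 82/85 = 82/85. F1 = 2*P*R/(P+R) = 164/185.

164/185


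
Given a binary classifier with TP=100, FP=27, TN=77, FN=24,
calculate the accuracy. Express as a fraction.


Accuracy = (TP + TN) / (TP + TN + FP + FN) = (100 + 77) / 228 = 59/76.

59/76


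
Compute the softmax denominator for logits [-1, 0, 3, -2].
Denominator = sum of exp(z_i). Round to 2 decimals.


Denom = e^-1=0.3679 + e^0=1.0000 + e^3=20.0855 + e^-2=0.1353. Sum = 21.5887, which rounds to 21.59.

21.59


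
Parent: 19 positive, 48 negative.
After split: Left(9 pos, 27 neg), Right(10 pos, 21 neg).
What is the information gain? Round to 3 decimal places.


H(parent) = 0.8603. H(left) = 0.8113, H(right) = 0.9072. Weighted = (36/67)*0.8113 + (31/67)*0.9072 = 0.8557. IG = 0.8603 - 0.8557 = 0.0046, which rounds to 0.005.

0.005


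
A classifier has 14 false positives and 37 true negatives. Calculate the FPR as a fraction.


FPR = FP / (FP + TN) = 14 / 51 = 14/51.

14/51


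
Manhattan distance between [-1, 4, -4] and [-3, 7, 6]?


d = sum of absolute differences: |-1--3|=2 + |4-7|=3 + |-4-6|=10 = 15.

15


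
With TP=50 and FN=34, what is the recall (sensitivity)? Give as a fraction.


Recall = TP / (TP + FN) = 50 / 84 = 25/42.

25/42


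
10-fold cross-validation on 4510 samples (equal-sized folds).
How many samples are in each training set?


Each validation fold has 4510/10 = 451 samples. Training set = 4510 - 451 = 4059.

4059


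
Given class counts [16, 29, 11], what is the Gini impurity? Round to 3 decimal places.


Total = 56. Proportions: 16/56, 29/56, 11/56. sum(p_i^2) = 0.3884. Gini = 1 - 0.3884 = 0.6116, which rounds to 0.612.

0.612


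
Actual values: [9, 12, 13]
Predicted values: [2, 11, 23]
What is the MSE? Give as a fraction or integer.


MSE = (1/3) * ((9-2)^2=49 + (12-11)^2=1 + (13-23)^2=100). Sum = 150. MSE = 50.

50


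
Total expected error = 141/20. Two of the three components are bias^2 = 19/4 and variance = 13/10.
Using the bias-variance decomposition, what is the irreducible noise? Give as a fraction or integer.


Total error = bias^2 + variance + irreducible noise. So irreducible noise = 141/20 - 19/4 - 13/10 = 1.

1


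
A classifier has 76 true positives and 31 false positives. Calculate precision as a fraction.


Precision = TP / (TP + FP) = 76 / 107 = 76/107.

76/107


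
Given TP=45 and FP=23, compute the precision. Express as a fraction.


Precision = TP / (TP + FP) = 45 / 68 = 45/68.

45/68


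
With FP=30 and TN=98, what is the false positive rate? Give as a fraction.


FPR = FP / (FP + TN) = 30 / 128 = 15/64.

15/64


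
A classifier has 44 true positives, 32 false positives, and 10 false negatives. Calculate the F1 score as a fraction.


Precision = 44/76 = 11/19. Recall = 44/54 = 22/27. F1 = 2*P*R/(P+R) = 44/65.

44/65


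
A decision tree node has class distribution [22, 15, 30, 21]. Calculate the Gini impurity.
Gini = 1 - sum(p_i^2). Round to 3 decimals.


Total = 88. Proportions: 22/88, 15/88, 30/88, 21/88. sum(p_i^2) = 0.2647. Gini = 1 - 0.2647 = 0.7353, which rounds to 0.735.

0.735


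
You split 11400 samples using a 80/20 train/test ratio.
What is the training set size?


Test set = 11400 * 20% = 2280. Training set = 11400 - 2280 = 9120.

9120


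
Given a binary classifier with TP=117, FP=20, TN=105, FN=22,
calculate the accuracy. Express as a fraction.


Accuracy = (TP + TN) / (TP + TN + FP + FN) = (117 + 105) / 264 = 37/44.

37/44


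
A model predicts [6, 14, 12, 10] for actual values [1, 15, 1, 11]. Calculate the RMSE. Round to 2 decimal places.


MSE = 37.0000. RMSE = sqrt(37.0000) = 6.08.

6.08


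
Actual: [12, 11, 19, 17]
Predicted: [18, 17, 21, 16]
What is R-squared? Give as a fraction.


Mean(y) = 59/4. SS_res = 77. SS_tot = 179/4. R^2 = 1 - 77/(179/4) = -129/179.

-129/179


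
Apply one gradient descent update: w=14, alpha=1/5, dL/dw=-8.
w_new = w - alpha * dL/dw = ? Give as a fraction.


w_new = 14 - 1/5 * -8 = 14 - -8/5 = 78/5.

78/5


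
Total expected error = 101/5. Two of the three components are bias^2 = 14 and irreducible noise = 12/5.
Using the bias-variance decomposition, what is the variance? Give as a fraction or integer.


Total error = bias^2 + variance + irreducible noise. So variance = 101/5 - 14 - 12/5 = 19/5.

19/5


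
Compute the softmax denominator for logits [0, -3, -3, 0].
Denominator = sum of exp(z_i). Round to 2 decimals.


Denom = e^0=1.0000 + e^-3=0.0498 + e^-3=0.0498 + e^0=1.0000. Sum = 2.0996, which rounds to 2.10.

2.10


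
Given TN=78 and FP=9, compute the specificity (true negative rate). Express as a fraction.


Specificity = TN / (TN + FP) = 78 / 87 = 26/29.

26/29
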